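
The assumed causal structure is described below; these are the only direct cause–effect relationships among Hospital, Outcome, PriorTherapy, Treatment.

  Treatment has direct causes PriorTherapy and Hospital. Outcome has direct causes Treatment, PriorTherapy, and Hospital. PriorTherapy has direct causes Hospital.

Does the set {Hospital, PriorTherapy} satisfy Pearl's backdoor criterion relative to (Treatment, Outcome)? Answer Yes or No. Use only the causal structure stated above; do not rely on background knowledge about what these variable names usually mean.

Backdoor paths from Treatment to Outcome (paths whose first edge points into Treatment):
  P1: Treatment <- Hospital -> PriorTherapy -> Outcome
  P2: Treatment <- Hospital -> Outcome
  P3: Treatment <- PriorTherapy <- Hospital -> Outcome
  P4: Treatment <- PriorTherapy -> Outcome
Condition 1 (no descendant of Treatment in the set): holds — descendants of Treatment are {Outcome}; none are in {Hospital, PriorTherapy}.
Condition 2 (every backdoor path blocked by {Hospital, PriorTherapy}):
  P1: blocked at fork node Hospital ∈ conditioning set.
  P2: blocked at fork node Hospital ∈ conditioning set.
  P3: blocked at chain node PriorTherapy ∈ conditioning set.
  P4: blocked at fork node PriorTherapy ∈ conditioning set.
{Hospital, PriorTherapy} satisfies the backdoor criterion.

Yes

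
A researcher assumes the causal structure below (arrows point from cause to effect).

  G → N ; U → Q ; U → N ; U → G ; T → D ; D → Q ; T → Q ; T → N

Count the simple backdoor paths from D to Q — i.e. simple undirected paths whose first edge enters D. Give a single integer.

3

A backdoor path from D to Q is any simple undirected path whose first edge points into D (i.e. leaves D via a parent).
Parents of D: {T}.
Enumerating:
  P1: D <- T -> Q
  P2: D <- T -> N <- U -> Q
  P3: D <- T -> N <- G <- U -> Q
That exhausts the simple backdoor paths. Count: 3.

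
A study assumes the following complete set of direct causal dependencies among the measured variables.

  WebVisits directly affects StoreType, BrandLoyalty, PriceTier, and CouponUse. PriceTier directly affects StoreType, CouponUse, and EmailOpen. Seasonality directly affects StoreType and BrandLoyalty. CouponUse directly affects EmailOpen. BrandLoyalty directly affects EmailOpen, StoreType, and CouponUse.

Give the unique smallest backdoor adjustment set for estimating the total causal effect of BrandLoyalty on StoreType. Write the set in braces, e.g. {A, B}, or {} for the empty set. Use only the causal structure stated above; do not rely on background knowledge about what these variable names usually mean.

{Seasonality, WebVisits}

Variables eligible for adjustment (non-descendants of BrandLoyalty, excluding BrandLoyalty and StoreType): {PriceTier, Seasonality, WebVisits}.
Backdoor paths from BrandLoyalty to StoreType:
  P1: BrandLoyalty <- Seasonality -> StoreType
  P2: BrandLoyalty <- WebVisits -> PriceTier -> StoreType
  P3: BrandLoyalty <- WebVisits -> CouponUse <- PriceTier -> StoreType
  P4: BrandLoyalty <- WebVisits -> CouponUse -> EmailOpen <- PriceTier -> StoreType
  P5: BrandLoyalty <- WebVisits -> StoreType
The empty set is not sufficient: P1 (BrandLoyalty <- Seasonality -> StoreType) has no collider blocking it and no conditioned non-collider, so it is open.
Try {Seasonality, WebVisits}:
  P1: blocked at fork node Seasonality ∈ conditioning set.
  P2: blocked at fork node WebVisits ∈ conditioning set.
  P3: blocked at fork node WebVisits ∈ conditioning set.
  P4: blocked at fork node WebVisits ∈ conditioning set.
  P5: blocked at fork node WebVisits ∈ conditioning set.
{Seasonality, WebVisits} contains no descendant of BrandLoyalty and blocks every backdoor path.
Every element of {Seasonality, WebVisits} is needed (dropping Seasonality leaves P1 open; dropping WebVisits leaves P2 open), so no proper subset is valid.
Among all size-2 subsets of the eligible variables, only {Seasonality, WebVisits} blocks every backdoor path, so it is the unique smallest valid adjustment set.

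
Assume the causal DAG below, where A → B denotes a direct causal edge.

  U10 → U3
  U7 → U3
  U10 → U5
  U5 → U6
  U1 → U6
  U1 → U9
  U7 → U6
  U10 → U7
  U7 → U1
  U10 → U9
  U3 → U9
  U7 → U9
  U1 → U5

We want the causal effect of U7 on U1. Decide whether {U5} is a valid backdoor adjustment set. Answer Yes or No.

Backdoor paths from U7 to U1 (paths whose first edge points into U7):
  P1: U7 <- U10 -> U3 -> U9 <- U1
  P2: U7 <- U10 -> U5 <- U1
  P3: U7 <- U10 -> U5 -> U6 <- U1
  P4: U7 <- U10 -> U9 <- U1
Condition 1 (no descendant of U7 in the set): FAILS — U5 is a descendant of U7.
Condition 2 (every backdoor path blocked by {U5}):
  P1: blocked at collider U9 (neither it nor any descendant is in the conditioning set).
  P2: open — collider(s) U5 are conditioned on (or have a conditioned descendant) and no non-collider on the path is in the set.
  P3: blocked at chain node U5 ∈ conditioning set.
  P4: blocked at collider U9 (neither it nor any descendant is in the conditioning set).
{U5} does not satisfy the backdoor criterion.

No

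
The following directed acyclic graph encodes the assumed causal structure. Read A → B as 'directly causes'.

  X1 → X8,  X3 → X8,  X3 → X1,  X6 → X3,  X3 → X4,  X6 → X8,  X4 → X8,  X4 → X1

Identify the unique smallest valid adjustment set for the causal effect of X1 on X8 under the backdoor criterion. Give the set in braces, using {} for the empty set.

Variables eligible for adjustment (non-descendants of X1, excluding X1 and X8): {X3, X4, X6}.
Backdoor paths from X1 to X8:
  P1: X1 <- X3 <- X6 -> X8
  P2: X1 <- X3 -> X4 -> X8
  P3: X1 <- X3 -> X8
  P4: X1 <- X4 <- X3 <- X6 -> X8
  P5: X1 <- X4 <- X3 -> X8
  P6: X1 <- X4 -> X8
The empty set is not sufficient: P1 (X1 <- X3 <- X6 -> X8) has no collider blocking it and no conditioned non-collider, so it is open.
Try {X3, X4}:
  P1: blocked at chain node X3 ∈ conditioning set.
  P2: blocked at fork node X3 ∈ conditioning set.
  P3: blocked at fork node X3 ∈ conditioning set.
  P4: blocked at chain node X4 ∈ conditioning set.
  P5: blocked at chain node X4 ∈ conditioning set.
  P6: blocked at fork node X4 ∈ conditioning set.
{X3, X4} contains no descendant of X1 and blocks every backdoor path.
Every element of {X3, X4} is needed (dropping X3 leaves P1 open; dropping X4 leaves P6 open), so no proper subset is valid.
Among all size-2 subsets of the eligible variables, only {X3, X4} blocks every backdoor path, so it is the unique smallest valid adjustment set.

{X3, X4}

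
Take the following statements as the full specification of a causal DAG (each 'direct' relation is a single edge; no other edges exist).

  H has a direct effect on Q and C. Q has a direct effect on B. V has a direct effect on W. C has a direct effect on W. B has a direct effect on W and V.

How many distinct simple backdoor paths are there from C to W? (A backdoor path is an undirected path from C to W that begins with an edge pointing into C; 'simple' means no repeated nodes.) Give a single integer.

A backdoor path from C to W is any simple undirected path whose first edge points into C (i.e. leaves C via a parent).
Parents of C: {H}.
Enumerating:
  P1: C <- H -> Q -> B -> V -> W
  P2: C <- H -> Q -> B -> W
That exhausts the simple backdoor paths. Count: 2.

2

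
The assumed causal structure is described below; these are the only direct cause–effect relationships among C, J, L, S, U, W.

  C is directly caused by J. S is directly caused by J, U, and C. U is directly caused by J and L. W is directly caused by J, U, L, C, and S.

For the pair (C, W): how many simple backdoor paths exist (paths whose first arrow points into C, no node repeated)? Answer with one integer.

A backdoor path from C to W is any simple undirected path whose first edge points into C (i.e. leaves C via a parent).
Parents of C: {J}.
Enumerating:
  P1: C <- J -> U <- L -> W
  P2: C <- J -> U -> S -> W
  P3: C <- J -> U -> W
  P4: C <- J -> S <- U <- L -> W
  P5: C <- J -> S <- U -> W
  P6: C <- J -> S -> W
  P7: C <- J -> W
That exhausts the simple backdoor paths. Count: 7.

7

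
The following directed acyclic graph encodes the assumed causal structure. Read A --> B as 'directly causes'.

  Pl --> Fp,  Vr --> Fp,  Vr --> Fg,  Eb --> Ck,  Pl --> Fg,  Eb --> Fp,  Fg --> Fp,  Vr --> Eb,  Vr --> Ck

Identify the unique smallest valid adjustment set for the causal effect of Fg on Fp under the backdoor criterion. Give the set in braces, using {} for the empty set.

{Pl, Vr}

Variables eligible for adjustment (non-descendants of Fg, excluding Fg and Fp): {Ck, Eb, Pl, Vr}.
Backdoor paths from Fg to Fp:
  P1: Fg <- Pl -> Fp
  P2: Fg <- Vr -> Eb -> Fp
  P3: Fg <- Vr -> Ck <- Eb -> Fp
  P4: Fg <- Vr -> Fp
The empty set is not sufficient: P1 (Fg <- Pl -> Fp) has no collider blocking it and no conditioned non-collider, so it is open.
Try {Pl, Vr}:
  P1: blocked at fork node Pl ∈ conditioning set.
  P2: blocked at fork node Vr ∈ conditioning set.
  P3: blocked at fork node Vr ∈ conditioning set.
  P4: blocked at fork node Vr ∈ conditioning set.
{Pl, Vr} contains no descendant of Fg and blocks every backdoor path.
Every element of {Pl, Vr} is needed (dropping Pl leaves P1 open; dropping Vr leaves P2 open), so no proper subset is valid.
Among all size-2 subsets of the eligible variables, only {Pl, Vr} blocks every backdoor path, so it is the unique smallest valid adjustment set.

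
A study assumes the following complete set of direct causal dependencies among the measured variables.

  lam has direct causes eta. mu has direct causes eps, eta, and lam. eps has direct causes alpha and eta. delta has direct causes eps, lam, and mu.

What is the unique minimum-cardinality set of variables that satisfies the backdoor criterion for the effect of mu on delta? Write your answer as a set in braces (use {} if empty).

{eps, lam}

Variables eligible for adjustment (non-descendants of mu, excluding mu and delta): {alpha, eps, eta, lam}.
Backdoor paths from mu to delta:
  P1: mu <- eta -> lam -> delta
  P2: mu <- eta -> eps -> delta
  P3: mu <- lam <- eta -> eps -> delta
  P4: mu <- lam -> delta
  P5: mu <- eps <- eta -> lam -> delta
  P6: mu <- eps -> delta
The empty set is not sufficient: P1 (mu <- eta -> lam -> delta) has no collider blocking it and no conditioned non-collider, so it is open.
Try {eps, lam}:
  P1: blocked at chain node lam ∈ conditioning set.
  P2: blocked at chain node eps ∈ conditioning set.
  P3: blocked at chain node lam ∈ conditioning set.
  P4: blocked at fork node lam ∈ conditioning set.
  P5: blocked at chain node eps ∈ conditioning set.
  P6: blocked at fork node eps ∈ conditioning set.
{eps, lam} contains no descendant of mu and blocks every backdoor path.
Every element of {eps, lam} is needed (dropping eps leaves P2 open; dropping lam leaves P1 open), so no proper subset is valid.
Among all size-2 subsets of the eligible variables, only {eps, lam} blocks every backdoor path, so it is the unique smallest valid adjustment set.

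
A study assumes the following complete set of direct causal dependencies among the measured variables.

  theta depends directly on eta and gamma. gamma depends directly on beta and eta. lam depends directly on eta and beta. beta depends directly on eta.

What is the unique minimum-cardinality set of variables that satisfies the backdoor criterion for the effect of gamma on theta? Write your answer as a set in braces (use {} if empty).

Variables eligible for adjustment (non-descendants of gamma, excluding gamma and theta): {beta, eta, lam}.
Backdoor paths from gamma to theta:
  P1: gamma <- eta -> theta
  P2: gamma <- beta <- eta -> theta
  P3: gamma <- beta -> lam <- eta -> theta
The empty set is not sufficient: P1 (gamma <- eta -> theta) has no collider blocking it and no conditioned non-collider, so it is open.
Try {eta}:
  P1: blocked at fork node eta ∈ conditioning set.
  P2: blocked at fork node eta ∈ conditioning set.
  P3: blocked at collider lam (neither it nor any descendant is in the conditioning set).
{eta} contains no descendant of gamma and blocks every backdoor path.
No other singleton works — e.g. {beta} leaves P1 open — so {eta} is the unique smallest valid adjustment set.

{eta}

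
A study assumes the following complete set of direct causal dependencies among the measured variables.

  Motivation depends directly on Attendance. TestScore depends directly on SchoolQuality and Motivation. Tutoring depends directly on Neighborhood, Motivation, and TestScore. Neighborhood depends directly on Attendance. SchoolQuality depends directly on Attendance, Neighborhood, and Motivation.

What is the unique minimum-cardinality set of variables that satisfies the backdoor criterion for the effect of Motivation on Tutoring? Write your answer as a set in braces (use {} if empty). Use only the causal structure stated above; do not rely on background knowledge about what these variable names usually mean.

{Attendance}

Variables eligible for adjustment (non-descendants of Motivation, excluding Motivation and Tutoring): {Attendance, Neighborhood}.
Backdoor paths from Motivation to Tutoring:
  P1: Motivation <- Attendance -> Neighborhood -> SchoolQuality -> TestScore -> Tutoring
  P2: Motivation <- Attendance -> Neighborhood -> Tutoring
  P3: Motivation <- Attendance -> SchoolQuality <- Neighborhood -> Tutoring
  P4: Motivation <- Attendance -> SchoolQuality -> TestScore -> Tutoring
The empty set is not sufficient: P1 (Motivation <- Attendance -> Neighborhood -> SchoolQuality -> TestScore -> Tutoring) has no collider blocking it and no conditioned non-collider, so it is open.
Try {Attendance}:
  P1: blocked at fork node Attendance ∈ conditioning set.
  P2: blocked at fork node Attendance ∈ conditioning set.
  P3: blocked at fork node Attendance ∈ conditioning set.
  P4: blocked at fork node Attendance ∈ conditioning set.
{Attendance} contains no descendant of Motivation and blocks every backdoor path.
No other singleton works — e.g. {Neighborhood} leaves P4 open — so {Attendance} is the unique smallest valid adjustment set.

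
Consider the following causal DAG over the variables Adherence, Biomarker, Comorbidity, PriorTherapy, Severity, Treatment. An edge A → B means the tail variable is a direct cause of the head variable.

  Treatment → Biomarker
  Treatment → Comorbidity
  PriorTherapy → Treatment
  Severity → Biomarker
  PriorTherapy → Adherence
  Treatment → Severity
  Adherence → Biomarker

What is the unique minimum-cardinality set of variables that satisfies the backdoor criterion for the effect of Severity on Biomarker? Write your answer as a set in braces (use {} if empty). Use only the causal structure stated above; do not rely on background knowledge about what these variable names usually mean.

{Treatment}

Variables eligible for adjustment (non-descendants of Severity, excluding Severity and Biomarker): {Adherence, Comorbidity, PriorTherapy, Treatment}.
Backdoor paths from Severity to Biomarker:
  P1: Severity <- Treatment <- PriorTherapy -> Adherence -> Biomarker
  P2: Severity <- Treatment -> Biomarker
The empty set is not sufficient: P1 (Severity <- Treatment <- PriorTherapy -> Adherence -> Biomarker) has no collider blocking it and no conditioned non-collider, so it is open.
Try {Treatment}:
  P1: blocked at chain node Treatment ∈ conditioning set.
  P2: blocked at fork node Treatment ∈ conditioning set.
{Treatment} contains no descendant of Severity and blocks every backdoor path.
No other singleton works — e.g. {PriorTherapy} leaves P2 open — so {Treatment} is the unique smallest valid adjustment set.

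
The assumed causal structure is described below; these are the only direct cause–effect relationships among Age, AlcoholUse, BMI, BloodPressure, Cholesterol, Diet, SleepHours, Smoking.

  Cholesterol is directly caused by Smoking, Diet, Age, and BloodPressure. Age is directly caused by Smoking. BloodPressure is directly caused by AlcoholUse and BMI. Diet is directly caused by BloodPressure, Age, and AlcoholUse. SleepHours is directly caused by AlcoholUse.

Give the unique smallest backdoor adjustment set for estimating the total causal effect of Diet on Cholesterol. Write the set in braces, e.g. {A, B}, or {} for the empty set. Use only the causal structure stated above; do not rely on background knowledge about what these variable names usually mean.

{Age, BloodPressure}

Variables eligible for adjustment (non-descendants of Diet, excluding Diet and Cholesterol): {Age, AlcoholUse, BMI, BloodPressure, SleepHours, Smoking}.
Backdoor paths from Diet to Cholesterol:
  P1: Diet <- AlcoholUse -> BloodPressure -> Cholesterol
  P2: Diet <- BloodPressure -> Cholesterol
  P3: Diet <- Age <- Smoking -> Cholesterol
  P4: Diet <- Age -> Cholesterol
The empty set is not sufficient: P1 (Diet <- AlcoholUse -> BloodPressure -> Cholesterol) has no collider blocking it and no conditioned non-collider, so it is open.
Try {Age, BloodPressure}:
  P1: blocked at chain node BloodPressure ∈ conditioning set.
  P2: blocked at fork node BloodPressure ∈ conditioning set.
  P3: blocked at chain node Age ∈ conditioning set.
  P4: blocked at fork node Age ∈ conditioning set.
{Age, BloodPressure} contains no descendant of Diet and blocks every backdoor path.
Every element of {Age, BloodPressure} is needed (dropping Age leaves P3 open; dropping BloodPressure leaves P1 open), so no proper subset is valid.
Among all size-2 subsets of the eligible variables, only {Age, BloodPressure} blocks every backdoor path, so it is the unique smallest valid adjustment set.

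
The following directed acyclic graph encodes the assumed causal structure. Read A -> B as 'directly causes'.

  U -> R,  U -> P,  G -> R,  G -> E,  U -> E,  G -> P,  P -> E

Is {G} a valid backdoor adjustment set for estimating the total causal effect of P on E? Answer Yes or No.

Backdoor paths from P to E (paths whose first edge points into P):
  P1: P <- U -> R <- G -> E
  P2: P <- U -> E
  P3: P <- G -> R <- U -> E
  P4: P <- G -> E
Condition 1 (no descendant of P in the set): holds — descendants of P are {E}; none are in {G}.
Condition 2 (every backdoor path blocked by {G}):
  P1: blocked at collider R (neither it nor any descendant is in the conditioning set).
  P2: open — no interior node is in the conditioning set.
  P3: blocked at fork node G ∈ conditioning set.
  P4: blocked at fork node G ∈ conditioning set.
{G} does not satisfy the backdoor criterion.

No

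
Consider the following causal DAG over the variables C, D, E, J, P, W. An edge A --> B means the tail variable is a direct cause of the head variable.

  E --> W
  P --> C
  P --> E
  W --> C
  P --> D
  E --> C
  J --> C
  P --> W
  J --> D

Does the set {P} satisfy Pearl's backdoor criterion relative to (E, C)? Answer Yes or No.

Yes

Backdoor paths from E to C (paths whose first edge points into E):
  P1: E <- P -> W -> C
  P2: E <- P -> D <- J -> C
  P3: E <- P -> C
Condition 1 (no descendant of E in the set): holds — descendants of E are {C, W}; none are in {P}.
Condition 2 (every backdoor path blocked by {P}):
  P1: blocked at fork node P ∈ conditioning set.
  P2: blocked at fork node P ∈ conditioning set.
  P3: blocked at fork node P ∈ conditioning set.
{P} satisfies the backdoor criterion.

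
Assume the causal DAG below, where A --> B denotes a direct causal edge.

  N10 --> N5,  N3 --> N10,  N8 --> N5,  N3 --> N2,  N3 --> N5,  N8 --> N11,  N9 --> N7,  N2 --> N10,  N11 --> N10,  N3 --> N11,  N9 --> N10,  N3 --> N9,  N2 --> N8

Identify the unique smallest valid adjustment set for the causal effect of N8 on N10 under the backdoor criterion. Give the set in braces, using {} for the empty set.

Variables eligible for adjustment (non-descendants of N8, excluding N8 and N10): {N2, N3, N7, N9}.
Backdoor paths from N8 to N10:
  P1: N8 <- N2 <- N3 -> N9 -> N10
  P2: N8 <- N2 <- N3 -> N11 -> N10
  P3: N8 <- N2 <- N3 -> N10
  P4: N8 <- N2 <- N3 -> N5 <- N10
  P5: N8 <- N2 -> N10
The empty set is not sufficient: P1 (N8 <- N2 <- N3 -> N9 -> N10) has no collider blocking it and no conditioned non-collider, so it is open.
Try {N2}:
  P1: blocked at chain node N2 ∈ conditioning set.
  P2: blocked at chain node N2 ∈ conditioning set.
  P3: blocked at chain node N2 ∈ conditioning set.
  P4: blocked at chain node N2 ∈ conditioning set.
  P5: blocked at fork node N2 ∈ conditioning set.
{N2} contains no descendant of N8 and blocks every backdoor path.
No other singleton works — e.g. {N3} leaves P5 open — so {N2} is the unique smallest valid adjustment set.

{N2}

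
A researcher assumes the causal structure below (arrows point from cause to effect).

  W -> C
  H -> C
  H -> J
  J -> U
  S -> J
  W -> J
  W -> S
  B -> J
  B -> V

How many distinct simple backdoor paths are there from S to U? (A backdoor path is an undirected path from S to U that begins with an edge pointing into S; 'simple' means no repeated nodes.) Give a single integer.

A backdoor path from S to U is any simple undirected path whose first edge points into S (i.e. leaves S via a parent).
Parents of S: {W}.
Enumerating:
  P1: S <- W -> J -> U
  P2: S <- W -> C <- H -> J -> U
That exhausts the simple backdoor paths. Count: 2.

2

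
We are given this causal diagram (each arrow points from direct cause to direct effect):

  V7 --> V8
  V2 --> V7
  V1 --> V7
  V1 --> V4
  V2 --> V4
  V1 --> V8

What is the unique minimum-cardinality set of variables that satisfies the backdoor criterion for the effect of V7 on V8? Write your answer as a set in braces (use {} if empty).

Variables eligible for adjustment (non-descendants of V7, excluding V7 and V8): {V1, V2, V4}.
Backdoor paths from V7 to V8:
  P1: V7 <- V1 -> V8
  P2: V7 <- V2 -> V4 <- V1 -> V8
The empty set is not sufficient: P1 (V7 <- V1 -> V8) has no collider blocking it and no conditioned non-collider, so it is open.
Try {V1}:
  P1: blocked at fork node V1 ∈ conditioning set.
  P2: blocked at collider V4 (neither it nor any descendant is in the conditioning set).
{V1} contains no descendant of V7 and blocks every backdoor path.
No other singleton works — e.g. {V2} leaves P1 open — so {V1} is the unique smallest valid adjustment set.

{V1}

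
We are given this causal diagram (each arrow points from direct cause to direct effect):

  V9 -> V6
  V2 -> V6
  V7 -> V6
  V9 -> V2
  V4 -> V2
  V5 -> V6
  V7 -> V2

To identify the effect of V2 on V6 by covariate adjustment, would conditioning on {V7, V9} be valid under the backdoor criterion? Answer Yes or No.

Yes

Backdoor paths from V2 to V6 (paths whose first edge points into V2):
  P1: V2 <- V9 -> V6
  P2: V2 <- V7 -> V6
Condition 1 (no descendant of V2 in the set): holds — descendants of V2 are {V6}; none are in {V7, V9}.
Condition 2 (every backdoor path blocked by {V7, V9}):
  P1: blocked at fork node V9 ∈ conditioning set.
  P2: blocked at fork node V7 ∈ conditioning set.
{V7, V9} satisfies the backdoor criterion.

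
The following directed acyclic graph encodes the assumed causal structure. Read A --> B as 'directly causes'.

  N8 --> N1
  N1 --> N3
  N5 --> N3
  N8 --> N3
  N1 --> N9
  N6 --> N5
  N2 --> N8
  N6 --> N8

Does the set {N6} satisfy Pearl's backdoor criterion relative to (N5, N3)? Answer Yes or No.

Yes

Backdoor paths from N5 to N3 (paths whose first edge points into N5):
  P1: N5 <- N6 -> N8 -> N1 -> N3
  P2: N5 <- N6 -> N8 -> N3
Condition 1 (no descendant of N5 in the set): holds — descendants of N5 are {N3}; none are in {N6}.
Condition 2 (every backdoor path blocked by {N6}):
  P1: blocked at fork node N6 ∈ conditioning set.
  P2: blocked at fork node N6 ∈ conditioning set.
{N6} satisfies the backdoor criterion.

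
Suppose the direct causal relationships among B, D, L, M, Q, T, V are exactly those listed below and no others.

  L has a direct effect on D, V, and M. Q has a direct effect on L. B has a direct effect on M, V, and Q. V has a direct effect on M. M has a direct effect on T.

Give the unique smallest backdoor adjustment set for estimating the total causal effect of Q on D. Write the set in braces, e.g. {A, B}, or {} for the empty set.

Variables eligible for adjustment (non-descendants of Q, excluding Q and D): {B}.
Backdoor paths from Q to D:
  P1: Q <- B -> V <- L -> D
  P2: Q <- B -> V -> M <- L -> D
  P3: Q <- B -> M <- L -> D
  P4: Q <- B -> M <- V <- L -> D
Each backdoor path contains an unconditioned collider, so every path is already blocked with the empty conditioning set:
  P1: blocked at collider V (neither it nor any descendant is in the conditioning set).
  P2: blocked at collider M (neither it nor any descendant is in the conditioning set).
  P3: blocked at collider M (neither it nor any descendant is in the conditioning set).
  P4: blocked at collider M (neither it nor any descendant is in the conditioning set).
The empty set is therefore the unique smallest valid set.

{}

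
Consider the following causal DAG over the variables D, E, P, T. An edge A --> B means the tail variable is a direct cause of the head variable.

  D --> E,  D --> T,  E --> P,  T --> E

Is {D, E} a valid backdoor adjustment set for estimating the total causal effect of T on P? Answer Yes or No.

No

Backdoor paths from T to P (paths whose first edge points into T):
  P1: T <- D -> E -> P
Condition 1 (no descendant of T in the set): FAILS — E is a descendant of T.
Condition 2 (every backdoor path blocked by {D, E}):
  P1: blocked at fork node D ∈ conditioning set.
{D, E} does not satisfy the backdoor criterion.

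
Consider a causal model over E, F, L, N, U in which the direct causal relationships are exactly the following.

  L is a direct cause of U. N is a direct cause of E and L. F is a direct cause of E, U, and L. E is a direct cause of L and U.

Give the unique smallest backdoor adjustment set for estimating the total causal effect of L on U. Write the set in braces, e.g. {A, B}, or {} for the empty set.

Variables eligible for adjustment (non-descendants of L, excluding L and U): {E, F, N}.
Backdoor paths from L to U:
  P1: L <- F -> E -> U
  P2: L <- F -> U
  P3: L <- N -> E <- F -> U
  P4: L <- N -> E -> U
  P5: L <- E <- F -> U
  P6: L <- E -> U
The empty set is not sufficient: P1 (L <- F -> E -> U) has no collider blocking it and no conditioned non-collider, so it is open.
Try {E, F}:
  P1: blocked at fork node F ∈ conditioning set.
  P2: blocked at fork node F ∈ conditioning set.
  P3: blocked at fork node F ∈ conditioning set.
  P4: blocked at chain node E ∈ conditioning set.
  P5: blocked at chain node E ∈ conditioning set.
  P6: blocked at fork node E ∈ conditioning set.
{E, F} contains no descendant of L and blocks every backdoor path.
Every element of {E, F} is needed (dropping E leaves P4 open; dropping F leaves P2 open), so no proper subset is valid.
Among all size-2 subsets of the eligible variables, only {E, F} blocks every backdoor path, so it is the unique smallest valid adjustment set.

{E, F}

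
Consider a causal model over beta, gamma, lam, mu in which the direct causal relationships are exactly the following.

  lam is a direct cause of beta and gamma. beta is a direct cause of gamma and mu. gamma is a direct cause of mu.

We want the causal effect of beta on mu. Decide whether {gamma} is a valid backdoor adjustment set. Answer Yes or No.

Backdoor paths from beta to mu (paths whose first edge points into beta):
  P1: beta <- lam -> gamma -> mu
Condition 1 (no descendant of beta in the set): FAILS — gamma is a descendant of beta.
Condition 2 (every backdoor path blocked by {gamma}):
  P1: blocked at chain node gamma ∈ conditioning set.
{gamma} does not satisfy the backdoor criterion.

No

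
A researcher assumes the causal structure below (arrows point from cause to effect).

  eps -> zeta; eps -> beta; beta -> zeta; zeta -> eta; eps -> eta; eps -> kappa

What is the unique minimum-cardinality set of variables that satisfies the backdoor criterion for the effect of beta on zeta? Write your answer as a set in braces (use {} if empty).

Variables eligible for adjustment (non-descendants of beta, excluding beta and zeta): {eps, kappa}.
Backdoor paths from beta to zeta:
  P1: beta <- eps -> zeta
  P2: beta <- eps -> eta <- zeta
The empty set is not sufficient: P1 (beta <- eps -> zeta) has no collider blocking it and no conditioned non-collider, so it is open.
Try {eps}:
  P1: blocked at fork node eps ∈ conditioning set.
  P2: blocked at fork node eps ∈ conditioning set.
{eps} contains no descendant of beta and blocks every backdoor path.
No other singleton works — e.g. {kappa} leaves P1 open — so {eps} is the unique smallest valid adjustment set.

{eps}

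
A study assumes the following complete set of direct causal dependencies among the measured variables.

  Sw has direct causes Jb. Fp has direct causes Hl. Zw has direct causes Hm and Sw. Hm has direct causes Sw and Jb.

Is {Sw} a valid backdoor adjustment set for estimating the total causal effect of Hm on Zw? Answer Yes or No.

Yes

Backdoor paths from Hm to Zw (paths whose first edge points into Hm):
  P1: Hm <- Jb -> Sw -> Zw
  P2: Hm <- Sw -> Zw
Condition 1 (no descendant of Hm in the set): holds — descendants of Hm are {Zw}; none are in {Sw}.
Condition 2 (every backdoor path blocked by {Sw}):
  P1: blocked at chain node Sw ∈ conditioning set.
  P2: blocked at fork node Sw ∈ conditioning set.
{Sw} satisfies the backdoor criterion.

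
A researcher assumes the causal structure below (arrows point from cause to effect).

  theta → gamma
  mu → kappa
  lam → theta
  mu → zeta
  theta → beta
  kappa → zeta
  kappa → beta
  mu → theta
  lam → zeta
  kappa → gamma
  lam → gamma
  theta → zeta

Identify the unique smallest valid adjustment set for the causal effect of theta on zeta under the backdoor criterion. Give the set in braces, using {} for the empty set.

Variables eligible for adjustment (non-descendants of theta, excluding theta and zeta): {kappa, lam, mu}.
Backdoor paths from theta to zeta:
  P1: theta <- mu -> kappa -> zeta
  P2: theta <- mu -> kappa -> gamma <- lam -> zeta
  P3: theta <- mu -> zeta
  P4: theta <- lam -> zeta
  P5: theta <- lam -> gamma <- kappa <- mu -> zeta
  P6: theta <- lam -> gamma <- kappa -> zeta
The empty set is not sufficient: P1 (theta <- mu -> kappa -> zeta) has no collider blocking it and no conditioned non-collider, so it is open.
Try {lam, mu}:
  P1: blocked at fork node mu ∈ conditioning set.
  P2: blocked at fork node mu ∈ conditioning set.
  P3: blocked at fork node mu ∈ conditioning set.
  P4: blocked at fork node lam ∈ conditioning set.
  P5: blocked at fork node lam ∈ conditioning set.
  P6: blocked at fork node lam ∈ conditioning set.
{lam, mu} contains no descendant of theta and blocks every backdoor path.
Every element of {lam, mu} is needed (dropping lam leaves P4 open; dropping mu leaves P1 open), so no proper subset is valid.
Among all size-2 subsets of the eligible variables, only {lam, mu} blocks every backdoor path, so it is the unique smallest valid adjustment set.

{lam, mu}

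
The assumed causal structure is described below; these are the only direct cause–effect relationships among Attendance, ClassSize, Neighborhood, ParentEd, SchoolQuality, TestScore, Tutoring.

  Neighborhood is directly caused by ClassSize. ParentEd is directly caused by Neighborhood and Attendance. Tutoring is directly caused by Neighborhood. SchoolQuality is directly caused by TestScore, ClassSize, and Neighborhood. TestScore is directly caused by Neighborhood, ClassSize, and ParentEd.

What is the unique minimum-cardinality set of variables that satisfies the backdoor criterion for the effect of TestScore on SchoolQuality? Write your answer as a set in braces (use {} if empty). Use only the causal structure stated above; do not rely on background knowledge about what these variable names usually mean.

{ClassSize, Neighborhood}

Variables eligible for adjustment (non-descendants of TestScore, excluding TestScore and SchoolQuality): {Attendance, ClassSize, Neighborhood, ParentEd, Tutoring}.
Backdoor paths from TestScore to SchoolQuality:
  P1: TestScore <- ClassSize -> Neighborhood -> SchoolQuality
  P2: TestScore <- ClassSize -> SchoolQuality
  P3: TestScore <- Neighborhood <- ClassSize -> SchoolQuality
  P4: TestScore <- Neighborhood -> SchoolQuality
  P5: TestScore <- ParentEd <- Neighborhood <- ClassSize -> SchoolQuality
  P6: TestScore <- ParentEd <- Neighborhood -> SchoolQuality
The empty set is not sufficient: P1 (TestScore <- ClassSize -> Neighborhood -> SchoolQuality) has no collider blocking it and no conditioned non-collider, so it is open.
Try {ClassSize, Neighborhood}:
  P1: blocked at fork node ClassSize ∈ conditioning set.
  P2: blocked at fork node ClassSize ∈ conditioning set.
  P3: blocked at chain node Neighborhood ∈ conditioning set.
  P4: blocked at fork node Neighborhood ∈ conditioning set.
  P5: blocked at chain node Neighborhood ∈ conditioning set.
  P6: blocked at fork node Neighborhood ∈ conditioning set.
{ClassSize, Neighborhood} contains no descendant of TestScore and blocks every backdoor path.
Every element of {ClassSize, Neighborhood} is needed (dropping ClassSize leaves P2 open; dropping Neighborhood leaves P4 open), so no proper subset is valid.
Among all size-2 subsets of the eligible variables, only {ClassSize, Neighborhood} blocks every backdoor path, so it is the unique smallest valid adjustment set.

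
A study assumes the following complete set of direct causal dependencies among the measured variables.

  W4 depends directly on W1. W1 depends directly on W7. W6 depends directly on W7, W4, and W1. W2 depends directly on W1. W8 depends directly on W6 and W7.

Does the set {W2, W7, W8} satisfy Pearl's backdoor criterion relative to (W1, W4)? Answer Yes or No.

Backdoor paths from W1 to W4 (paths whose first edge points into W1):
  P1: W1 <- W7 -> W6 <- W4
  P2: W1 <- W7 -> W8 <- W6 <- W4
Condition 1 (no descendant of W1 in the set): FAILS — W2 and W8 are descendants of W1.
Condition 2 (every backdoor path blocked by {W2, W7, W8}):
  P1: blocked at fork node W7 ∈ conditioning set.
  P2: blocked at fork node W7 ∈ conditioning set.
{W2, W7, W8} does not satisfy the backdoor criterion.

No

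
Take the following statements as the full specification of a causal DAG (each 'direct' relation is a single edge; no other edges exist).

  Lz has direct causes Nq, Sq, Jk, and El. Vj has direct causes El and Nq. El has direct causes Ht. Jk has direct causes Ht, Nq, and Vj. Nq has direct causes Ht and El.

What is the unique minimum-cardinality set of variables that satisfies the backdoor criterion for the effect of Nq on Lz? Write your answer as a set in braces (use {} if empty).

{El, Ht}

Variables eligible for adjustment (non-descendants of Nq, excluding Nq and Lz): {El, Ht, Sq}.
Backdoor paths from Nq to Lz:
  P1: Nq <- Ht -> El -> Vj -> Jk -> Lz
  P2: Nq <- Ht -> El -> Lz
  P3: Nq <- Ht -> Jk <- Vj <- El -> Lz
  P4: Nq <- Ht -> Jk -> Lz
  P5: Nq <- El <- Ht -> Jk -> Lz
  P6: Nq <- El -> Vj -> Jk -> Lz
  P7: Nq <- El -> Lz
The empty set is not sufficient: P1 (Nq <- Ht -> El -> Vj -> Jk -> Lz) has no collider blocking it and no conditioned non-collider, so it is open.
Try {El, Ht}:
  P1: blocked at fork node Ht ∈ conditioning set.
  P2: blocked at fork node Ht ∈ conditioning set.
  P3: blocked at fork node Ht ∈ conditioning set.
  P4: blocked at fork node Ht ∈ conditioning set.
  P5: blocked at chain node El ∈ conditioning set.
  P6: blocked at fork node El ∈ conditioning set.
  P7: blocked at fork node El ∈ conditioning set.
{El, Ht} contains no descendant of Nq and blocks every backdoor path.
Every element of {El, Ht} is needed (dropping El leaves P6 open; dropping Ht leaves P4 open), so no proper subset is valid.
Among all size-2 subsets of the eligible variables, only {El, Ht} blocks every backdoor path, so it is the unique smallest valid adjustment set.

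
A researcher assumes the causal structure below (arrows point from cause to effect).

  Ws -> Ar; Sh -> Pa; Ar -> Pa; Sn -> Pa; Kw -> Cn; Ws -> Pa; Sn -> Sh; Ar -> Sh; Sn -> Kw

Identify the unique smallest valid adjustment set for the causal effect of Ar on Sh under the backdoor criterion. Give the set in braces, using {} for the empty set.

Variables eligible for adjustment (non-descendants of Ar, excluding Ar and Sh): {Cn, Kw, Sn, Ws}.
Backdoor paths from Ar to Sh:
  P1: Ar <- Ws -> Pa <- Sn -> Sh
  P2: Ar <- Ws -> Pa <- Sh
Each backdoor path contains an unconditioned collider, so every path is already blocked with the empty conditioning set:
  P1: blocked at collider Pa (neither it nor any descendant is in the conditioning set).
  P2: blocked at collider Pa (neither it nor any descendant is in the conditioning set).
The empty set is therefore the unique smallest valid set.

{}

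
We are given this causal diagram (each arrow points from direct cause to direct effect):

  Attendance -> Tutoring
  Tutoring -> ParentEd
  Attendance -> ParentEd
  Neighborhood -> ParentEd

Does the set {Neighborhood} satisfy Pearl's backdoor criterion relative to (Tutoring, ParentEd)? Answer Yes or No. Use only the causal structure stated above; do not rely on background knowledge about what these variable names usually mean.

Backdoor paths from Tutoring to ParentEd (paths whose first edge points into Tutoring):
  P1: Tutoring <- Attendance -> ParentEd
Condition 1 (no descendant of Tutoring in the set): holds — descendants of Tutoring are {ParentEd}; none are in {Neighborhood}.
Condition 2 (every backdoor path blocked by {Neighborhood}):
  P1: open — no interior node is in the conditioning set.
{Neighborhood} does not satisfy the backdoor criterion.

No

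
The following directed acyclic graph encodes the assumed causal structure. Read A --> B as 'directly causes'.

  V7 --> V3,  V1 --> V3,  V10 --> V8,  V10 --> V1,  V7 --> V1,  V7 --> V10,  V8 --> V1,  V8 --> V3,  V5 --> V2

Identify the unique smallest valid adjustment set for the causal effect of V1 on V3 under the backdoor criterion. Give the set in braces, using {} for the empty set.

Variables eligible for adjustment (non-descendants of V1, excluding V1 and V3): {V10, V2, V5, V7, V8}.
Backdoor paths from V1 to V3:
  P1: V1 <- V7 -> V10 -> V8 -> V3
  P2: V1 <- V7 -> V3
  P3: V1 <- V10 <- V7 -> V3
  P4: V1 <- V10 -> V8 -> V3
  P5: V1 <- V8 <- V10 <- V7 -> V3
  P6: V1 <- V8 -> V3
The empty set is not sufficient: P1 (V1 <- V7 -> V10 -> V8 -> V3) has no collider blocking it and no conditioned non-collider, so it is open.
Try {V7, V8}:
  P1: blocked at fork node V7 ∈ conditioning set.
  P2: blocked at fork node V7 ∈ conditioning set.
  P3: blocked at fork node V7 ∈ conditioning set.
  P4: blocked at chain node V8 ∈ conditioning set.
  P5: blocked at chain node V8 ∈ conditioning set.
  P6: blocked at fork node V8 ∈ conditioning set.
{V7, V8} contains no descendant of V1 and blocks every backdoor path.
Every element of {V7, V8} is needed (dropping V7 leaves P2 open; dropping V8 leaves P4 open), so no proper subset is valid.
Among all size-2 subsets of the eligible variables, only {V7, V8} blocks every backdoor path, so it is the unique smallest valid adjustment set.

{V7, V8}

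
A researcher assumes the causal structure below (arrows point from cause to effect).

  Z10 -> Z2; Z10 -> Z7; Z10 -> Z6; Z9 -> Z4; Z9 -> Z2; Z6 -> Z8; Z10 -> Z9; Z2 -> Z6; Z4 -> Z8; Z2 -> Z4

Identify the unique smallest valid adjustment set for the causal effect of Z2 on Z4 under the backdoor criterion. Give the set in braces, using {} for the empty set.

{Z9}

Variables eligible for adjustment (non-descendants of Z2, excluding Z2 and Z4): {Z10, Z7, Z9}.
Backdoor paths from Z2 to Z4:
  P1: Z2 <- Z10 -> Z9 -> Z4
  P2: Z2 <- Z10 -> Z6 -> Z8 <- Z4
  P3: Z2 <- Z9 <- Z10 -> Z6 -> Z8 <- Z4
  P4: Z2 <- Z9 -> Z4
The empty set is not sufficient: P1 (Z2 <- Z10 -> Z9 -> Z4) has no collider blocking it and no conditioned non-collider, so it is open.
Try {Z9}:
  P1: blocked at chain node Z9 ∈ conditioning set.
  P2: blocked at collider Z8 (neither it nor any descendant is in the conditioning set).
  P3: blocked at chain node Z9 ∈ conditioning set.
  P4: blocked at fork node Z9 ∈ conditioning set.
{Z9} contains no descendant of Z2 and blocks every backdoor path.
No other singleton works — e.g. {Z10} leaves P4 open — so {Z9} is the unique smallest valid adjustment set.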